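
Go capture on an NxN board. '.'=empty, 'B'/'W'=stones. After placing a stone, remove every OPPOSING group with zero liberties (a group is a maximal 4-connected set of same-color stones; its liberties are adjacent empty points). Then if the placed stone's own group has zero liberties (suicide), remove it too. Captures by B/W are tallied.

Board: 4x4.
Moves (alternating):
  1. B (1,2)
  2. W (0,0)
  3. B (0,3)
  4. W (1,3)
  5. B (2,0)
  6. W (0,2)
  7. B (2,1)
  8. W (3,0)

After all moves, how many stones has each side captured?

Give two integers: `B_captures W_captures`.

Answer: 0 1

Derivation:
Move 1: B@(1,2) -> caps B=0 W=0
Move 2: W@(0,0) -> caps B=0 W=0
Move 3: B@(0,3) -> caps B=0 W=0
Move 4: W@(1,3) -> caps B=0 W=0
Move 5: B@(2,0) -> caps B=0 W=0
Move 6: W@(0,2) -> caps B=0 W=1
Move 7: B@(2,1) -> caps B=0 W=1
Move 8: W@(3,0) -> caps B=0 W=1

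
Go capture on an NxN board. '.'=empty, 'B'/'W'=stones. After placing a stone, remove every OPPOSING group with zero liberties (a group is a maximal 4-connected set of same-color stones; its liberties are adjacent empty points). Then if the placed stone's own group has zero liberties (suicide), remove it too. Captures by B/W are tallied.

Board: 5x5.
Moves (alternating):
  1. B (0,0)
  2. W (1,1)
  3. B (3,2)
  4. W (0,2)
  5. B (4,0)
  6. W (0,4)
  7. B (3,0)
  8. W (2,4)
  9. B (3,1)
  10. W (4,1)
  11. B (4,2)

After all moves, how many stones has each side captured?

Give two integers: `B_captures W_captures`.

Answer: 1 0

Derivation:
Move 1: B@(0,0) -> caps B=0 W=0
Move 2: W@(1,1) -> caps B=0 W=0
Move 3: B@(3,2) -> caps B=0 W=0
Move 4: W@(0,2) -> caps B=0 W=0
Move 5: B@(4,0) -> caps B=0 W=0
Move 6: W@(0,4) -> caps B=0 W=0
Move 7: B@(3,0) -> caps B=0 W=0
Move 8: W@(2,4) -> caps B=0 W=0
Move 9: B@(3,1) -> caps B=0 W=0
Move 10: W@(4,1) -> caps B=0 W=0
Move 11: B@(4,2) -> caps B=1 W=0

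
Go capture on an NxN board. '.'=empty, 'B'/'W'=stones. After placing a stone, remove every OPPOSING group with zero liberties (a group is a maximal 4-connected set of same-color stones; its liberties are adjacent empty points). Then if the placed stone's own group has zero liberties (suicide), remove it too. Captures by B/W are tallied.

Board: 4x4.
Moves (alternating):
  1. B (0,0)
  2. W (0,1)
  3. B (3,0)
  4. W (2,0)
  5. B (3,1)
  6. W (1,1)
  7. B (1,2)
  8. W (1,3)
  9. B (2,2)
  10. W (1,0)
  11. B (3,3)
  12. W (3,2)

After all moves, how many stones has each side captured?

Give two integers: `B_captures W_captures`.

Move 1: B@(0,0) -> caps B=0 W=0
Move 2: W@(0,1) -> caps B=0 W=0
Move 3: B@(3,0) -> caps B=0 W=0
Move 4: W@(2,0) -> caps B=0 W=0
Move 5: B@(3,1) -> caps B=0 W=0
Move 6: W@(1,1) -> caps B=0 W=0
Move 7: B@(1,2) -> caps B=0 W=0
Move 8: W@(1,3) -> caps B=0 W=0
Move 9: B@(2,2) -> caps B=0 W=0
Move 10: W@(1,0) -> caps B=0 W=1
Move 11: B@(3,3) -> caps B=0 W=1
Move 12: W@(3,2) -> caps B=0 W=1

Answer: 0 1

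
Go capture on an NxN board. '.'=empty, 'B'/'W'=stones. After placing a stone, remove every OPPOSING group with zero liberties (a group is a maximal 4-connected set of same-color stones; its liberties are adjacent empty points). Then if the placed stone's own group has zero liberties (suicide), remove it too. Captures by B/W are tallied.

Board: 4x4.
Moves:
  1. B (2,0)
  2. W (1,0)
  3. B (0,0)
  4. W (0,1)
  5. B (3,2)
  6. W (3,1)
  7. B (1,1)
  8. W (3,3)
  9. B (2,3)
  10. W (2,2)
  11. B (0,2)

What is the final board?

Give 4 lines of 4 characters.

Move 1: B@(2,0) -> caps B=0 W=0
Move 2: W@(1,0) -> caps B=0 W=0
Move 3: B@(0,0) -> caps B=0 W=0
Move 4: W@(0,1) -> caps B=0 W=1
Move 5: B@(3,2) -> caps B=0 W=1
Move 6: W@(3,1) -> caps B=0 W=1
Move 7: B@(1,1) -> caps B=0 W=1
Move 8: W@(3,3) -> caps B=0 W=1
Move 9: B@(2,3) -> caps B=1 W=1
Move 10: W@(2,2) -> caps B=1 W=1
Move 11: B@(0,2) -> caps B=1 W=1

Answer: .WB.
WB..
B.WB
.WB.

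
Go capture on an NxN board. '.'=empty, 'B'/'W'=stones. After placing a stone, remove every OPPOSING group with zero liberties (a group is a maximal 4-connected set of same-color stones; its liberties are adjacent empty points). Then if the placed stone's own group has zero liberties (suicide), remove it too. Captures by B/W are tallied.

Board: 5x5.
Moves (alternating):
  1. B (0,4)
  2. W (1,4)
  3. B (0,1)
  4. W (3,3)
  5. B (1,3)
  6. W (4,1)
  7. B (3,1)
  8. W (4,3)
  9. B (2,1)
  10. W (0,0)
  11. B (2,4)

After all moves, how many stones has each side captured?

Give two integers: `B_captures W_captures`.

Move 1: B@(0,4) -> caps B=0 W=0
Move 2: W@(1,4) -> caps B=0 W=0
Move 3: B@(0,1) -> caps B=0 W=0
Move 4: W@(3,3) -> caps B=0 W=0
Move 5: B@(1,3) -> caps B=0 W=0
Move 6: W@(4,1) -> caps B=0 W=0
Move 7: B@(3,1) -> caps B=0 W=0
Move 8: W@(4,3) -> caps B=0 W=0
Move 9: B@(2,1) -> caps B=0 W=0
Move 10: W@(0,0) -> caps B=0 W=0
Move 11: B@(2,4) -> caps B=1 W=0

Answer: 1 0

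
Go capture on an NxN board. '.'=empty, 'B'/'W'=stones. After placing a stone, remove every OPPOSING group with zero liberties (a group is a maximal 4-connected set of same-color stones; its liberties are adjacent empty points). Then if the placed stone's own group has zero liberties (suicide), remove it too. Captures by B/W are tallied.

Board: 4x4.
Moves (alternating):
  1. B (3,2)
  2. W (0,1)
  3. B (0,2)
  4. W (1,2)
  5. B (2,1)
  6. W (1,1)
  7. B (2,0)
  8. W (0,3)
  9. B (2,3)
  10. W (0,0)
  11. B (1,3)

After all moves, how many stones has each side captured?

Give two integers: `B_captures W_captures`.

Move 1: B@(3,2) -> caps B=0 W=0
Move 2: W@(0,1) -> caps B=0 W=0
Move 3: B@(0,2) -> caps B=0 W=0
Move 4: W@(1,2) -> caps B=0 W=0
Move 5: B@(2,1) -> caps B=0 W=0
Move 6: W@(1,1) -> caps B=0 W=0
Move 7: B@(2,0) -> caps B=0 W=0
Move 8: W@(0,3) -> caps B=0 W=1
Move 9: B@(2,3) -> caps B=0 W=1
Move 10: W@(0,0) -> caps B=0 W=1
Move 11: B@(1,3) -> caps B=0 W=1

Answer: 0 1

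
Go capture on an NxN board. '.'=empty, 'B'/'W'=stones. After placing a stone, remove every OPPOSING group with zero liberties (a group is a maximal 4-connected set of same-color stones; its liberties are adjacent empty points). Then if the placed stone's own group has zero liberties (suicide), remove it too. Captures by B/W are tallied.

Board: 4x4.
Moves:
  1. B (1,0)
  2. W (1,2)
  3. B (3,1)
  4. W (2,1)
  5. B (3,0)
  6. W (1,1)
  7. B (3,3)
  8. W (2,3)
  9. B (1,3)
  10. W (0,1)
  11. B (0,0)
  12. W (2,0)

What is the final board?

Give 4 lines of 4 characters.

Answer: .W..
.WWB
WW.W
BB.B

Derivation:
Move 1: B@(1,0) -> caps B=0 W=0
Move 2: W@(1,2) -> caps B=0 W=0
Move 3: B@(3,1) -> caps B=0 W=0
Move 4: W@(2,1) -> caps B=0 W=0
Move 5: B@(3,0) -> caps B=0 W=0
Move 6: W@(1,1) -> caps B=0 W=0
Move 7: B@(3,3) -> caps B=0 W=0
Move 8: W@(2,3) -> caps B=0 W=0
Move 9: B@(1,3) -> caps B=0 W=0
Move 10: W@(0,1) -> caps B=0 W=0
Move 11: B@(0,0) -> caps B=0 W=0
Move 12: W@(2,0) -> caps B=0 W=2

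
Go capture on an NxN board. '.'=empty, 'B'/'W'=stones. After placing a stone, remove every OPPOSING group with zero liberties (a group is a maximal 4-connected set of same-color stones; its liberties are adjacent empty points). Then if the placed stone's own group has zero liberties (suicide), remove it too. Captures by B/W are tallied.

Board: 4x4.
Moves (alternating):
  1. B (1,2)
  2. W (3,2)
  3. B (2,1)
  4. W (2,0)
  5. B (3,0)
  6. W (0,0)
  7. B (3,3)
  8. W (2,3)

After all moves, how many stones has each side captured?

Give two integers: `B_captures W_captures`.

Answer: 0 1

Derivation:
Move 1: B@(1,2) -> caps B=0 W=0
Move 2: W@(3,2) -> caps B=0 W=0
Move 3: B@(2,1) -> caps B=0 W=0
Move 4: W@(2,0) -> caps B=0 W=0
Move 5: B@(3,0) -> caps B=0 W=0
Move 6: W@(0,0) -> caps B=0 W=0
Move 7: B@(3,3) -> caps B=0 W=0
Move 8: W@(2,3) -> caps B=0 W=1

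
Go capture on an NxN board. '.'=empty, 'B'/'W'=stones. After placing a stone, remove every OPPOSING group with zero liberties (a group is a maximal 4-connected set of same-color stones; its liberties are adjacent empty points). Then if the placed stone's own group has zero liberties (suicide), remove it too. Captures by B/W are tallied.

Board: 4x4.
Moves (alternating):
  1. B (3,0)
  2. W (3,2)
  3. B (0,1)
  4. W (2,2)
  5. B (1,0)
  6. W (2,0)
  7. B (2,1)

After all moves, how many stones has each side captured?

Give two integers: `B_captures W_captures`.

Answer: 1 0

Derivation:
Move 1: B@(3,0) -> caps B=0 W=0
Move 2: W@(3,2) -> caps B=0 W=0
Move 3: B@(0,1) -> caps B=0 W=0
Move 4: W@(2,2) -> caps B=0 W=0
Move 5: B@(1,0) -> caps B=0 W=0
Move 6: W@(2,0) -> caps B=0 W=0
Move 7: B@(2,1) -> caps B=1 W=0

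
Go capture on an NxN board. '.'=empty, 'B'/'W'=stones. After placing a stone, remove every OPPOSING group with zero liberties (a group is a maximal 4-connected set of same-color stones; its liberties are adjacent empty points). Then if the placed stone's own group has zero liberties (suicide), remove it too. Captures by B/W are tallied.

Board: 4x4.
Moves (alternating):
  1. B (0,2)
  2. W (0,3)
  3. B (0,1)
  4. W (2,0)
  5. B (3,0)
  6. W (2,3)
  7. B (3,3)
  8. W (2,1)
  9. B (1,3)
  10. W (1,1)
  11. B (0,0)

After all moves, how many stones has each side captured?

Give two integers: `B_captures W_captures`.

Move 1: B@(0,2) -> caps B=0 W=0
Move 2: W@(0,3) -> caps B=0 W=0
Move 3: B@(0,1) -> caps B=0 W=0
Move 4: W@(2,0) -> caps B=0 W=0
Move 5: B@(3,0) -> caps B=0 W=0
Move 6: W@(2,3) -> caps B=0 W=0
Move 7: B@(3,3) -> caps B=0 W=0
Move 8: W@(2,1) -> caps B=0 W=0
Move 9: B@(1,3) -> caps B=1 W=0
Move 10: W@(1,1) -> caps B=1 W=0
Move 11: B@(0,0) -> caps B=1 W=0

Answer: 1 0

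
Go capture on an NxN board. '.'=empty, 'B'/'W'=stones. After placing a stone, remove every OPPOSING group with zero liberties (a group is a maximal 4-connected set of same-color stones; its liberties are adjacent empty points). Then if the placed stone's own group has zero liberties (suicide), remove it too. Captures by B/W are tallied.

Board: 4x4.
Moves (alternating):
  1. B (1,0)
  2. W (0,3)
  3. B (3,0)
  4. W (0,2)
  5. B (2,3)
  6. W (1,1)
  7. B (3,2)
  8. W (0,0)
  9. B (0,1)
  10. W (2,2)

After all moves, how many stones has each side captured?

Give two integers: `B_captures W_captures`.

Answer: 1 0

Derivation:
Move 1: B@(1,0) -> caps B=0 W=0
Move 2: W@(0,3) -> caps B=0 W=0
Move 3: B@(3,0) -> caps B=0 W=0
Move 4: W@(0,2) -> caps B=0 W=0
Move 5: B@(2,3) -> caps B=0 W=0
Move 6: W@(1,1) -> caps B=0 W=0
Move 7: B@(3,2) -> caps B=0 W=0
Move 8: W@(0,0) -> caps B=0 W=0
Move 9: B@(0,1) -> caps B=1 W=0
Move 10: W@(2,2) -> caps B=1 W=0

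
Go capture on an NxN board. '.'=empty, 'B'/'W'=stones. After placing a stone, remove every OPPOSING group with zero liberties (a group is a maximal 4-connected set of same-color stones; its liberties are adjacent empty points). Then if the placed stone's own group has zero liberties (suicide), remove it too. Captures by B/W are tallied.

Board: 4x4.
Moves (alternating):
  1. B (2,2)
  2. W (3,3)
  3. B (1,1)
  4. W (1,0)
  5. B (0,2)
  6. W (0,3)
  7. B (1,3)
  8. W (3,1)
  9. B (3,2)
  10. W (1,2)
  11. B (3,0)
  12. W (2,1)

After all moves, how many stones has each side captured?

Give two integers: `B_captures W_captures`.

Answer: 1 0

Derivation:
Move 1: B@(2,2) -> caps B=0 W=0
Move 2: W@(3,3) -> caps B=0 W=0
Move 3: B@(1,1) -> caps B=0 W=0
Move 4: W@(1,0) -> caps B=0 W=0
Move 5: B@(0,2) -> caps B=0 W=0
Move 6: W@(0,3) -> caps B=0 W=0
Move 7: B@(1,3) -> caps B=1 W=0
Move 8: W@(3,1) -> caps B=1 W=0
Move 9: B@(3,2) -> caps B=1 W=0
Move 10: W@(1,2) -> caps B=1 W=0
Move 11: B@(3,0) -> caps B=1 W=0
Move 12: W@(2,1) -> caps B=1 W=0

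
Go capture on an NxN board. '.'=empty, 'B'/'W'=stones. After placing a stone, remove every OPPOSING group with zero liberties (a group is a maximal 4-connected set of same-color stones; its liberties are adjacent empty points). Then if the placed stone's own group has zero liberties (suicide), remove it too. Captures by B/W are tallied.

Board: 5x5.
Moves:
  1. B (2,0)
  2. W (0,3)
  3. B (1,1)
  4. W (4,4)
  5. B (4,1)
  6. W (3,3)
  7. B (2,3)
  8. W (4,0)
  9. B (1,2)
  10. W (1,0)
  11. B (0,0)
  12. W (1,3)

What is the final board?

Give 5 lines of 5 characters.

Answer: B..W.
.BBW.
B..B.
...W.
WB..W

Derivation:
Move 1: B@(2,0) -> caps B=0 W=0
Move 2: W@(0,3) -> caps B=0 W=0
Move 3: B@(1,1) -> caps B=0 W=0
Move 4: W@(4,4) -> caps B=0 W=0
Move 5: B@(4,1) -> caps B=0 W=0
Move 6: W@(3,3) -> caps B=0 W=0
Move 7: B@(2,3) -> caps B=0 W=0
Move 8: W@(4,0) -> caps B=0 W=0
Move 9: B@(1,2) -> caps B=0 W=0
Move 10: W@(1,0) -> caps B=0 W=0
Move 11: B@(0,0) -> caps B=1 W=0
Move 12: W@(1,3) -> caps B=1 W=0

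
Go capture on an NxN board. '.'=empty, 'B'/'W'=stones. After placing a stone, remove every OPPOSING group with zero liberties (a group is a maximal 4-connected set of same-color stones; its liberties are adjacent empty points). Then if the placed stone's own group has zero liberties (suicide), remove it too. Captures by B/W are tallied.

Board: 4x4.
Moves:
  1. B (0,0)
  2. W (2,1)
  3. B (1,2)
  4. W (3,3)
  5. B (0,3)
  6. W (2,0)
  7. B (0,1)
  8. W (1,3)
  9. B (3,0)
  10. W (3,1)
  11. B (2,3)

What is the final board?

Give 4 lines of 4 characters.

Answer: BB.B
..B.
WW.B
.W.W

Derivation:
Move 1: B@(0,0) -> caps B=0 W=0
Move 2: W@(2,1) -> caps B=0 W=0
Move 3: B@(1,2) -> caps B=0 W=0
Move 4: W@(3,3) -> caps B=0 W=0
Move 5: B@(0,3) -> caps B=0 W=0
Move 6: W@(2,0) -> caps B=0 W=0
Move 7: B@(0,1) -> caps B=0 W=0
Move 8: W@(1,3) -> caps B=0 W=0
Move 9: B@(3,0) -> caps B=0 W=0
Move 10: W@(3,1) -> caps B=0 W=1
Move 11: B@(2,3) -> caps B=1 W=1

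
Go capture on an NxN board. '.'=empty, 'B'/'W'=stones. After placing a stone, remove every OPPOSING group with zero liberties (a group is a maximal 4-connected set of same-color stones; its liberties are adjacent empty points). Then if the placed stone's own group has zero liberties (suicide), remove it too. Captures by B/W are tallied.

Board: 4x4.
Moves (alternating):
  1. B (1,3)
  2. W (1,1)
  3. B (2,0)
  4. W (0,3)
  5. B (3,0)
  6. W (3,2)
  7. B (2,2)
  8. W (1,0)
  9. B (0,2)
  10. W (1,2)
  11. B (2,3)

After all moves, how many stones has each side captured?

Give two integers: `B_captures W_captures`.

Move 1: B@(1,3) -> caps B=0 W=0
Move 2: W@(1,1) -> caps B=0 W=0
Move 3: B@(2,0) -> caps B=0 W=0
Move 4: W@(0,3) -> caps B=0 W=0
Move 5: B@(3,0) -> caps B=0 W=0
Move 6: W@(3,2) -> caps B=0 W=0
Move 7: B@(2,2) -> caps B=0 W=0
Move 8: W@(1,0) -> caps B=0 W=0
Move 9: B@(0,2) -> caps B=1 W=0
Move 10: W@(1,2) -> caps B=1 W=0
Move 11: B@(2,3) -> caps B=1 W=0

Answer: 1 0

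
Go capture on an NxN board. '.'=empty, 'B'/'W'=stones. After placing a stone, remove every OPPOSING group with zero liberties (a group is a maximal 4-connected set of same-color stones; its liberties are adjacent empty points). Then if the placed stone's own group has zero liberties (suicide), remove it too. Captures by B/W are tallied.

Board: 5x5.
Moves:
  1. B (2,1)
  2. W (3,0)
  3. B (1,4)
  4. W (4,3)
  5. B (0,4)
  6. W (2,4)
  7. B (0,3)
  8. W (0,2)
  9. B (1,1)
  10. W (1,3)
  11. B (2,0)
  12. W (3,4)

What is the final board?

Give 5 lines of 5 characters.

Answer: ..W..
.B.W.
BB..W
W...W
...W.

Derivation:
Move 1: B@(2,1) -> caps B=0 W=0
Move 2: W@(3,0) -> caps B=0 W=0
Move 3: B@(1,4) -> caps B=0 W=0
Move 4: W@(4,3) -> caps B=0 W=0
Move 5: B@(0,4) -> caps B=0 W=0
Move 6: W@(2,4) -> caps B=0 W=0
Move 7: B@(0,3) -> caps B=0 W=0
Move 8: W@(0,2) -> caps B=0 W=0
Move 9: B@(1,1) -> caps B=0 W=0
Move 10: W@(1,3) -> caps B=0 W=3
Move 11: B@(2,0) -> caps B=0 W=3
Move 12: W@(3,4) -> caps B=0 W=3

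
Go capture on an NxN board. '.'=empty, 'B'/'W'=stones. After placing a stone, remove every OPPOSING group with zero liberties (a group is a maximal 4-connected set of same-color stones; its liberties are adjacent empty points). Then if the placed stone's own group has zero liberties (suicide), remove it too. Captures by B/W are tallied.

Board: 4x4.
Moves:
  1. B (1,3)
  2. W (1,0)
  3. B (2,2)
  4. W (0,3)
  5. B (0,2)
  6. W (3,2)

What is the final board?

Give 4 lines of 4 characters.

Answer: ..B.
W..B
..B.
..W.

Derivation:
Move 1: B@(1,3) -> caps B=0 W=0
Move 2: W@(1,0) -> caps B=0 W=0
Move 3: B@(2,2) -> caps B=0 W=0
Move 4: W@(0,3) -> caps B=0 W=0
Move 5: B@(0,2) -> caps B=1 W=0
Move 6: W@(3,2) -> caps B=1 W=0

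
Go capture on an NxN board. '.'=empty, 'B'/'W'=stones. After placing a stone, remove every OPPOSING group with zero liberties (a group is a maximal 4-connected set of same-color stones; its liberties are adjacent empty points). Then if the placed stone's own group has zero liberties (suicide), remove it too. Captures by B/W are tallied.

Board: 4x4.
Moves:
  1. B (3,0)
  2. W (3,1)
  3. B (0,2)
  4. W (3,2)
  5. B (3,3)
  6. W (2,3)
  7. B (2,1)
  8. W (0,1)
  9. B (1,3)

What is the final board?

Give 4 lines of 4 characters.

Move 1: B@(3,0) -> caps B=0 W=0
Move 2: W@(3,1) -> caps B=0 W=0
Move 3: B@(0,2) -> caps B=0 W=0
Move 4: W@(3,2) -> caps B=0 W=0
Move 5: B@(3,3) -> caps B=0 W=0
Move 6: W@(2,3) -> caps B=0 W=1
Move 7: B@(2,1) -> caps B=0 W=1
Move 8: W@(0,1) -> caps B=0 W=1
Move 9: B@(1,3) -> caps B=0 W=1

Answer: .WB.
...B
.B.W
BWW.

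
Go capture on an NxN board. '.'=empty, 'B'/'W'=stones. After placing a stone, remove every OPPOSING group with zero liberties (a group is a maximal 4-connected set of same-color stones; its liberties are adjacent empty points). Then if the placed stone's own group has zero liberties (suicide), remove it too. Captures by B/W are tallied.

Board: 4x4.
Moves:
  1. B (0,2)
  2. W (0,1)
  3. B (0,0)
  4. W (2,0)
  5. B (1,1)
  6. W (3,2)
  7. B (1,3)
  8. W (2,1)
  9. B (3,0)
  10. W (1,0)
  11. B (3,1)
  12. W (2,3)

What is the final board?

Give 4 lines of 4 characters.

Move 1: B@(0,2) -> caps B=0 W=0
Move 2: W@(0,1) -> caps B=0 W=0
Move 3: B@(0,0) -> caps B=0 W=0
Move 4: W@(2,0) -> caps B=0 W=0
Move 5: B@(1,1) -> caps B=1 W=0
Move 6: W@(3,2) -> caps B=1 W=0
Move 7: B@(1,3) -> caps B=1 W=0
Move 8: W@(2,1) -> caps B=1 W=0
Move 9: B@(3,0) -> caps B=1 W=0
Move 10: W@(1,0) -> caps B=1 W=0
Move 11: B@(3,1) -> caps B=1 W=0
Move 12: W@(2,3) -> caps B=1 W=0

Answer: B.B.
WB.B
WW.W
..W.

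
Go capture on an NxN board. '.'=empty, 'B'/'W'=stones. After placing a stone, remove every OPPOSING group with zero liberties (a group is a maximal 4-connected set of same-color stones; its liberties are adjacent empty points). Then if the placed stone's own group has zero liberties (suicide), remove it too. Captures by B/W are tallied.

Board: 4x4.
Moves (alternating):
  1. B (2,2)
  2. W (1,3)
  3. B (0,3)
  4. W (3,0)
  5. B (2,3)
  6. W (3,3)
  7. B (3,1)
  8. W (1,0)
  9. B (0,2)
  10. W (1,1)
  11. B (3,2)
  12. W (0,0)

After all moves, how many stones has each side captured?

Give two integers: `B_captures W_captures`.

Move 1: B@(2,2) -> caps B=0 W=0
Move 2: W@(1,3) -> caps B=0 W=0
Move 3: B@(0,3) -> caps B=0 W=0
Move 4: W@(3,0) -> caps B=0 W=0
Move 5: B@(2,3) -> caps B=0 W=0
Move 6: W@(3,3) -> caps B=0 W=0
Move 7: B@(3,1) -> caps B=0 W=0
Move 8: W@(1,0) -> caps B=0 W=0
Move 9: B@(0,2) -> caps B=0 W=0
Move 10: W@(1,1) -> caps B=0 W=0
Move 11: B@(3,2) -> caps B=1 W=0
Move 12: W@(0,0) -> caps B=1 W=0

Answer: 1 0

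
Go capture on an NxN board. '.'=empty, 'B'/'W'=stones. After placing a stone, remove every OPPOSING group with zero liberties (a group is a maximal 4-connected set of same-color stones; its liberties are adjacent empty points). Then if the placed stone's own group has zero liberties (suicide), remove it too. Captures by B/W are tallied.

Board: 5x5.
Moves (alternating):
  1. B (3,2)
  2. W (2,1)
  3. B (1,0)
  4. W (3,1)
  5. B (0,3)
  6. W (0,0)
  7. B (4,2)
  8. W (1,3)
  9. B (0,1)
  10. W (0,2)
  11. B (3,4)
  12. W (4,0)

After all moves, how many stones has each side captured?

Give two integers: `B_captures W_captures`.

Answer: 1 0

Derivation:
Move 1: B@(3,2) -> caps B=0 W=0
Move 2: W@(2,1) -> caps B=0 W=0
Move 3: B@(1,0) -> caps B=0 W=0
Move 4: W@(3,1) -> caps B=0 W=0
Move 5: B@(0,3) -> caps B=0 W=0
Move 6: W@(0,0) -> caps B=0 W=0
Move 7: B@(4,2) -> caps B=0 W=0
Move 8: W@(1,3) -> caps B=0 W=0
Move 9: B@(0,1) -> caps B=1 W=0
Move 10: W@(0,2) -> caps B=1 W=0
Move 11: B@(3,4) -> caps B=1 W=0
Move 12: W@(4,0) -> caps B=1 W=0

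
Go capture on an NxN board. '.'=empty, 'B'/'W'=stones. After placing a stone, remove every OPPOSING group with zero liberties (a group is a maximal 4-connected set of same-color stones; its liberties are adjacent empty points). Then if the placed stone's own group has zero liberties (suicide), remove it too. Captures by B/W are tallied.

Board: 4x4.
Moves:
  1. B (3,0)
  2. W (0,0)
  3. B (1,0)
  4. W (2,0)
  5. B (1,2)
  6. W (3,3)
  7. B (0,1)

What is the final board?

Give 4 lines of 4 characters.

Move 1: B@(3,0) -> caps B=0 W=0
Move 2: W@(0,0) -> caps B=0 W=0
Move 3: B@(1,0) -> caps B=0 W=0
Move 4: W@(2,0) -> caps B=0 W=0
Move 5: B@(1,2) -> caps B=0 W=0
Move 6: W@(3,3) -> caps B=0 W=0
Move 7: B@(0,1) -> caps B=1 W=0

Answer: .B..
B.B.
W...
B..W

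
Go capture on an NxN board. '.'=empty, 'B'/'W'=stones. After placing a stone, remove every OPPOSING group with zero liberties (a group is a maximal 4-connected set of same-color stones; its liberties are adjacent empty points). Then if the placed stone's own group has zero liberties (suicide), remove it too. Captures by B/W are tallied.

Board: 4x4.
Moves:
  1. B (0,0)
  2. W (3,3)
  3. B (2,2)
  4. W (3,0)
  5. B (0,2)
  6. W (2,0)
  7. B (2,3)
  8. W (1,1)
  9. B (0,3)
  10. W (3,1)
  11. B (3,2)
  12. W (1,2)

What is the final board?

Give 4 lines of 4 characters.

Move 1: B@(0,0) -> caps B=0 W=0
Move 2: W@(3,3) -> caps B=0 W=0
Move 3: B@(2,2) -> caps B=0 W=0
Move 4: W@(3,0) -> caps B=0 W=0
Move 5: B@(0,2) -> caps B=0 W=0
Move 6: W@(2,0) -> caps B=0 W=0
Move 7: B@(2,3) -> caps B=0 W=0
Move 8: W@(1,1) -> caps B=0 W=0
Move 9: B@(0,3) -> caps B=0 W=0
Move 10: W@(3,1) -> caps B=0 W=0
Move 11: B@(3,2) -> caps B=1 W=0
Move 12: W@(1,2) -> caps B=1 W=0

Answer: B.BB
.WW.
W.BB
WWB.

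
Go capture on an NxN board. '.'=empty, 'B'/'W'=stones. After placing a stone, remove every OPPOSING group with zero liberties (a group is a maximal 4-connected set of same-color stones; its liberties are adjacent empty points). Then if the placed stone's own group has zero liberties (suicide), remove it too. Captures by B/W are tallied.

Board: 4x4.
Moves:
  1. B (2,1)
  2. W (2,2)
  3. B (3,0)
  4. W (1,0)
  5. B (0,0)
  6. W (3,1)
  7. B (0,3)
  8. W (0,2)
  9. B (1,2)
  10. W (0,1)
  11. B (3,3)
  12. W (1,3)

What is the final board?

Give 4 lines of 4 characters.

Answer: .WW.
W.BW
.BW.
BW.B

Derivation:
Move 1: B@(2,1) -> caps B=0 W=0
Move 2: W@(2,2) -> caps B=0 W=0
Move 3: B@(3,0) -> caps B=0 W=0
Move 4: W@(1,0) -> caps B=0 W=0
Move 5: B@(0,0) -> caps B=0 W=0
Move 6: W@(3,1) -> caps B=0 W=0
Move 7: B@(0,3) -> caps B=0 W=0
Move 8: W@(0,2) -> caps B=0 W=0
Move 9: B@(1,2) -> caps B=0 W=0
Move 10: W@(0,1) -> caps B=0 W=1
Move 11: B@(3,3) -> caps B=0 W=1
Move 12: W@(1,3) -> caps B=0 W=2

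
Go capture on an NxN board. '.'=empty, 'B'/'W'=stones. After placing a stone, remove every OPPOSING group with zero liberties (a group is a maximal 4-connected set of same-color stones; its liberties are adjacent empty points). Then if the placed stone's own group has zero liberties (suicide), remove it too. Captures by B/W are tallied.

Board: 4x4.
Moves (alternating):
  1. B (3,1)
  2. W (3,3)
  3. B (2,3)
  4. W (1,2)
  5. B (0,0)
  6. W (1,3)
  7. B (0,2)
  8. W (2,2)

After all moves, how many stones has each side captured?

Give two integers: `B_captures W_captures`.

Answer: 0 1

Derivation:
Move 1: B@(3,1) -> caps B=0 W=0
Move 2: W@(3,3) -> caps B=0 W=0
Move 3: B@(2,3) -> caps B=0 W=0
Move 4: W@(1,2) -> caps B=0 W=0
Move 5: B@(0,0) -> caps B=0 W=0
Move 6: W@(1,3) -> caps B=0 W=0
Move 7: B@(0,2) -> caps B=0 W=0
Move 8: W@(2,2) -> caps B=0 W=1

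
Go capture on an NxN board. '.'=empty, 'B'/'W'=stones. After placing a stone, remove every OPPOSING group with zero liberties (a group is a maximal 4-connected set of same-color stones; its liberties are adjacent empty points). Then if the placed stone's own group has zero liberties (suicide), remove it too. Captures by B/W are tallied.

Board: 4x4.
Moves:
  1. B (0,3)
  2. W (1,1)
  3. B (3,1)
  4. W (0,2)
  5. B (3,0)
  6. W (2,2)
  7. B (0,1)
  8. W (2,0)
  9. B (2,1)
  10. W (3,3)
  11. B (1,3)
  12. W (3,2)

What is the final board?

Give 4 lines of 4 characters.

Answer: .BWB
.W.B
W.W.
..WW

Derivation:
Move 1: B@(0,3) -> caps B=0 W=0
Move 2: W@(1,1) -> caps B=0 W=0
Move 3: B@(3,1) -> caps B=0 W=0
Move 4: W@(0,2) -> caps B=0 W=0
Move 5: B@(3,0) -> caps B=0 W=0
Move 6: W@(2,2) -> caps B=0 W=0
Move 7: B@(0,1) -> caps B=0 W=0
Move 8: W@(2,0) -> caps B=0 W=0
Move 9: B@(2,1) -> caps B=0 W=0
Move 10: W@(3,3) -> caps B=0 W=0
Move 11: B@(1,3) -> caps B=0 W=0
Move 12: W@(3,2) -> caps B=0 W=3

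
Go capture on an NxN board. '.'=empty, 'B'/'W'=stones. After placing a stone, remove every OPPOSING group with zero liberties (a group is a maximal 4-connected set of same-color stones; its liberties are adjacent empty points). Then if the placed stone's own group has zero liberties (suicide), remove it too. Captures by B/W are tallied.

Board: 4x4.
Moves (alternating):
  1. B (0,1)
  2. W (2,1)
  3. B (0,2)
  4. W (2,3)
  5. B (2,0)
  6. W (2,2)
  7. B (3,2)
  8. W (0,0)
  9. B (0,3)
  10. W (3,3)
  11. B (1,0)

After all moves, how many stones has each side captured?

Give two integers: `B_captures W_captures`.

Move 1: B@(0,1) -> caps B=0 W=0
Move 2: W@(2,1) -> caps B=0 W=0
Move 3: B@(0,2) -> caps B=0 W=0
Move 4: W@(2,3) -> caps B=0 W=0
Move 5: B@(2,0) -> caps B=0 W=0
Move 6: W@(2,2) -> caps B=0 W=0
Move 7: B@(3,2) -> caps B=0 W=0
Move 8: W@(0,0) -> caps B=0 W=0
Move 9: B@(0,3) -> caps B=0 W=0
Move 10: W@(3,3) -> caps B=0 W=0
Move 11: B@(1,0) -> caps B=1 W=0

Answer: 1 0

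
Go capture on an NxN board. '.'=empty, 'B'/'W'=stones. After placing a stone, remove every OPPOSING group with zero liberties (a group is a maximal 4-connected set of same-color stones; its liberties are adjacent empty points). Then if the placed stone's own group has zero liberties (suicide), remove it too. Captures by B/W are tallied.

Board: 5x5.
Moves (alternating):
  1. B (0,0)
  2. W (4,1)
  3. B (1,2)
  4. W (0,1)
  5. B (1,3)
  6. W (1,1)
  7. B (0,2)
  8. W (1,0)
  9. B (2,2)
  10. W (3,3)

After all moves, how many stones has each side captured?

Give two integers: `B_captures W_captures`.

Answer: 0 1

Derivation:
Move 1: B@(0,0) -> caps B=0 W=0
Move 2: W@(4,1) -> caps B=0 W=0
Move 3: B@(1,2) -> caps B=0 W=0
Move 4: W@(0,1) -> caps B=0 W=0
Move 5: B@(1,3) -> caps B=0 W=0
Move 6: W@(1,1) -> caps B=0 W=0
Move 7: B@(0,2) -> caps B=0 W=0
Move 8: W@(1,0) -> caps B=0 W=1
Move 9: B@(2,2) -> caps B=0 W=1
Move 10: W@(3,3) -> caps B=0 W=1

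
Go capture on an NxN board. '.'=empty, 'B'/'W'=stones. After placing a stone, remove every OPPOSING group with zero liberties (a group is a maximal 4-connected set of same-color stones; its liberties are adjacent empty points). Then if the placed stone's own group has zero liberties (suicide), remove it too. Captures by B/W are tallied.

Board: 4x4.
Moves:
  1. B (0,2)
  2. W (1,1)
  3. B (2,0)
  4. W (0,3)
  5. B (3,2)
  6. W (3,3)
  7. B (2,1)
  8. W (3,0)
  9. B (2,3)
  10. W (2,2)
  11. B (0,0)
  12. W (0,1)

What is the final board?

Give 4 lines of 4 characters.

Answer: BWBW
.W..
BBWB
W.B.

Derivation:
Move 1: B@(0,2) -> caps B=0 W=0
Move 2: W@(1,1) -> caps B=0 W=0
Move 3: B@(2,0) -> caps B=0 W=0
Move 4: W@(0,3) -> caps B=0 W=0
Move 5: B@(3,2) -> caps B=0 W=0
Move 6: W@(3,3) -> caps B=0 W=0
Move 7: B@(2,1) -> caps B=0 W=0
Move 8: W@(3,0) -> caps B=0 W=0
Move 9: B@(2,3) -> caps B=1 W=0
Move 10: W@(2,2) -> caps B=1 W=0
Move 11: B@(0,0) -> caps B=1 W=0
Move 12: W@(0,1) -> caps B=1 W=0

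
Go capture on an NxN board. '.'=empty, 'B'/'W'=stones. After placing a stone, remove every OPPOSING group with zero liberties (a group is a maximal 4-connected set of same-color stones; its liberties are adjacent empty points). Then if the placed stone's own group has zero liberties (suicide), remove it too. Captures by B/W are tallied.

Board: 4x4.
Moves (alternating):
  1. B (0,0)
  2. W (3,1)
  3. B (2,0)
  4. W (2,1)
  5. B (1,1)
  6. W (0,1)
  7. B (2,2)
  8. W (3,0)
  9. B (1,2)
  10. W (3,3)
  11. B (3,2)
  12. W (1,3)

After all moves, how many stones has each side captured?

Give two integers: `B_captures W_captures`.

Answer: 3 0

Derivation:
Move 1: B@(0,0) -> caps B=0 W=0
Move 2: W@(3,1) -> caps B=0 W=0
Move 3: B@(2,0) -> caps B=0 W=0
Move 4: W@(2,1) -> caps B=0 W=0
Move 5: B@(1,1) -> caps B=0 W=0
Move 6: W@(0,1) -> caps B=0 W=0
Move 7: B@(2,2) -> caps B=0 W=0
Move 8: W@(3,0) -> caps B=0 W=0
Move 9: B@(1,2) -> caps B=0 W=0
Move 10: W@(3,3) -> caps B=0 W=0
Move 11: B@(3,2) -> caps B=3 W=0
Move 12: W@(1,3) -> caps B=3 W=0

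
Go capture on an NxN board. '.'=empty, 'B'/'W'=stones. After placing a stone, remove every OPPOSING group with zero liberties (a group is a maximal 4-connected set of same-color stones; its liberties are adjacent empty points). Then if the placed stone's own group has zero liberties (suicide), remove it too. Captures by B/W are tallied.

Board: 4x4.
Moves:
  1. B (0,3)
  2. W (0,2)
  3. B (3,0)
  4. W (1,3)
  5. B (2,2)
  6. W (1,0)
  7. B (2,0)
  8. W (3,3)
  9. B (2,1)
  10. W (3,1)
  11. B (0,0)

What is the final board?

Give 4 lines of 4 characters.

Move 1: B@(0,3) -> caps B=0 W=0
Move 2: W@(0,2) -> caps B=0 W=0
Move 3: B@(3,0) -> caps B=0 W=0
Move 4: W@(1,3) -> caps B=0 W=1
Move 5: B@(2,2) -> caps B=0 W=1
Move 6: W@(1,0) -> caps B=0 W=1
Move 7: B@(2,0) -> caps B=0 W=1
Move 8: W@(3,3) -> caps B=0 W=1
Move 9: B@(2,1) -> caps B=0 W=1
Move 10: W@(3,1) -> caps B=0 W=1
Move 11: B@(0,0) -> caps B=0 W=1

Answer: B.W.
W..W
BBB.
BW.W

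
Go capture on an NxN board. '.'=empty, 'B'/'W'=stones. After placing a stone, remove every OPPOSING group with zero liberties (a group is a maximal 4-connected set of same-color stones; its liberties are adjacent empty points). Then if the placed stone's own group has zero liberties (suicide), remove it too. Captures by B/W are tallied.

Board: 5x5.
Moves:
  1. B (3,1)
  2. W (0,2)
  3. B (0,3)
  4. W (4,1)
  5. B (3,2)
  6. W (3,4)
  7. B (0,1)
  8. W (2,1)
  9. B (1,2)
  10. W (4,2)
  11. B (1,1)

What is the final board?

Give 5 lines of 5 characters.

Answer: .B.B.
.BB..
.W...
.BB.W
.WW..

Derivation:
Move 1: B@(3,1) -> caps B=0 W=0
Move 2: W@(0,2) -> caps B=0 W=0
Move 3: B@(0,3) -> caps B=0 W=0
Move 4: W@(4,1) -> caps B=0 W=0
Move 5: B@(3,2) -> caps B=0 W=0
Move 6: W@(3,4) -> caps B=0 W=0
Move 7: B@(0,1) -> caps B=0 W=0
Move 8: W@(2,1) -> caps B=0 W=0
Move 9: B@(1,2) -> caps B=1 W=0
Move 10: W@(4,2) -> caps B=1 W=0
Move 11: B@(1,1) -> caps B=1 W=0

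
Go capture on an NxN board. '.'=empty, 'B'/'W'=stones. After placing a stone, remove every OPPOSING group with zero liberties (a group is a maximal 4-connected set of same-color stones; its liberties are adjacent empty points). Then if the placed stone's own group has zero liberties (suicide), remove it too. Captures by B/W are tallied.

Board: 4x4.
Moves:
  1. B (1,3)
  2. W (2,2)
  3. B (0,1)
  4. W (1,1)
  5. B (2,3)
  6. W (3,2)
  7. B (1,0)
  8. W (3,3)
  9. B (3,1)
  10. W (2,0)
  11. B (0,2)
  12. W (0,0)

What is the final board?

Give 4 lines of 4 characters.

Answer: WBB.
.W.B
W.WB
.BWW

Derivation:
Move 1: B@(1,3) -> caps B=0 W=0
Move 2: W@(2,2) -> caps B=0 W=0
Move 3: B@(0,1) -> caps B=0 W=0
Move 4: W@(1,1) -> caps B=0 W=0
Move 5: B@(2,3) -> caps B=0 W=0
Move 6: W@(3,2) -> caps B=0 W=0
Move 7: B@(1,0) -> caps B=0 W=0
Move 8: W@(3,3) -> caps B=0 W=0
Move 9: B@(3,1) -> caps B=0 W=0
Move 10: W@(2,0) -> caps B=0 W=0
Move 11: B@(0,2) -> caps B=0 W=0
Move 12: W@(0,0) -> caps B=0 W=1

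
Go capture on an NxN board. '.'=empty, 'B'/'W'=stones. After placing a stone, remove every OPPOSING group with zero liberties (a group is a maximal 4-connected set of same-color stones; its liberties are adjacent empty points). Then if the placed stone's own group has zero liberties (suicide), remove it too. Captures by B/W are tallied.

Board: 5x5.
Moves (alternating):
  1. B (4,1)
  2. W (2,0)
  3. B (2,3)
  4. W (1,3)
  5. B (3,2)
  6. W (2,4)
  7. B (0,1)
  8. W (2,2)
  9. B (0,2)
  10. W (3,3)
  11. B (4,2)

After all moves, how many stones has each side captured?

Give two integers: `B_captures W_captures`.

Answer: 0 1

Derivation:
Move 1: B@(4,1) -> caps B=0 W=0
Move 2: W@(2,0) -> caps B=0 W=0
Move 3: B@(2,3) -> caps B=0 W=0
Move 4: W@(1,3) -> caps B=0 W=0
Move 5: B@(3,2) -> caps B=0 W=0
Move 6: W@(2,4) -> caps B=0 W=0
Move 7: B@(0,1) -> caps B=0 W=0
Move 8: W@(2,2) -> caps B=0 W=0
Move 9: B@(0,2) -> caps B=0 W=0
Move 10: W@(3,3) -> caps B=0 W=1
Move 11: B@(4,2) -> caps B=0 W=1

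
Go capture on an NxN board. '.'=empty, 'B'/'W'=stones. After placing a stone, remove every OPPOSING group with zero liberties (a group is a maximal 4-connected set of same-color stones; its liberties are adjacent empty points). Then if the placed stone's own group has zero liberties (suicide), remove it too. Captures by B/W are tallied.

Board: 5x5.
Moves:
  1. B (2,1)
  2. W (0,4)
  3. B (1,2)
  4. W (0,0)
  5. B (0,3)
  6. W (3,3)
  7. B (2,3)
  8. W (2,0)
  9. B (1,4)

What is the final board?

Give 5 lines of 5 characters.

Answer: W..B.
..B.B
WB.B.
...W.
.....

Derivation:
Move 1: B@(2,1) -> caps B=0 W=0
Move 2: W@(0,4) -> caps B=0 W=0
Move 3: B@(1,2) -> caps B=0 W=0
Move 4: W@(0,0) -> caps B=0 W=0
Move 5: B@(0,3) -> caps B=0 W=0
Move 6: W@(3,3) -> caps B=0 W=0
Move 7: B@(2,3) -> caps B=0 W=0
Move 8: W@(2,0) -> caps B=0 W=0
Move 9: B@(1,4) -> caps B=1 W=0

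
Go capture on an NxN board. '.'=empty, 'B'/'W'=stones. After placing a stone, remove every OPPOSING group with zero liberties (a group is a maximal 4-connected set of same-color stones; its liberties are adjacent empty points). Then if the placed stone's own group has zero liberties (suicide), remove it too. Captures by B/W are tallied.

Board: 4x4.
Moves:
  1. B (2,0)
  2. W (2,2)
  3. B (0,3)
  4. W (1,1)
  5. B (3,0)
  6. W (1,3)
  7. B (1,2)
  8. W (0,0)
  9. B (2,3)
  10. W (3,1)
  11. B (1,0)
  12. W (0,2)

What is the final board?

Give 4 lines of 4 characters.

Move 1: B@(2,0) -> caps B=0 W=0
Move 2: W@(2,2) -> caps B=0 W=0
Move 3: B@(0,3) -> caps B=0 W=0
Move 4: W@(1,1) -> caps B=0 W=0
Move 5: B@(3,0) -> caps B=0 W=0
Move 6: W@(1,3) -> caps B=0 W=0
Move 7: B@(1,2) -> caps B=0 W=0
Move 8: W@(0,0) -> caps B=0 W=0
Move 9: B@(2,3) -> caps B=1 W=0
Move 10: W@(3,1) -> caps B=1 W=0
Move 11: B@(1,0) -> caps B=1 W=0
Move 12: W@(0,2) -> caps B=1 W=0

Answer: W.WB
BWB.
B.WB
BW..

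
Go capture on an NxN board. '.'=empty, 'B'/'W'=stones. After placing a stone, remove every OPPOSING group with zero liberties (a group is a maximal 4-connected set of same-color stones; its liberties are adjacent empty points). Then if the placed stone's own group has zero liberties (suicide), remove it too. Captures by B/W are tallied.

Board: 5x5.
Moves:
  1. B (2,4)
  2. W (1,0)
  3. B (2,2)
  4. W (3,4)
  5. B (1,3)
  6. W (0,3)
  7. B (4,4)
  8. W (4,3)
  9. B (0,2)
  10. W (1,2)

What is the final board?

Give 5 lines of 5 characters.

Answer: ..BW.
W.WB.
..B.B
....W
...W.

Derivation:
Move 1: B@(2,4) -> caps B=0 W=0
Move 2: W@(1,0) -> caps B=0 W=0
Move 3: B@(2,2) -> caps B=0 W=0
Move 4: W@(3,4) -> caps B=0 W=0
Move 5: B@(1,3) -> caps B=0 W=0
Move 6: W@(0,3) -> caps B=0 W=0
Move 7: B@(4,4) -> caps B=0 W=0
Move 8: W@(4,3) -> caps B=0 W=1
Move 9: B@(0,2) -> caps B=0 W=1
Move 10: W@(1,2) -> caps B=0 W=1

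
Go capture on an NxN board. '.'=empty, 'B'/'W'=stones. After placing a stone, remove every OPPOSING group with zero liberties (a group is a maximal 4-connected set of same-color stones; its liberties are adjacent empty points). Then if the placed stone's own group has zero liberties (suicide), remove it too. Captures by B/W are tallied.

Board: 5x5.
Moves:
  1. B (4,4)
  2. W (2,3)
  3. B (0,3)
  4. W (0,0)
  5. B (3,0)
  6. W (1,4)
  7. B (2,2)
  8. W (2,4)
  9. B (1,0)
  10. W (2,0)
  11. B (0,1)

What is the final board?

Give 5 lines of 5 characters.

Move 1: B@(4,4) -> caps B=0 W=0
Move 2: W@(2,3) -> caps B=0 W=0
Move 3: B@(0,3) -> caps B=0 W=0
Move 4: W@(0,0) -> caps B=0 W=0
Move 5: B@(3,0) -> caps B=0 W=0
Move 6: W@(1,4) -> caps B=0 W=0
Move 7: B@(2,2) -> caps B=0 W=0
Move 8: W@(2,4) -> caps B=0 W=0
Move 9: B@(1,0) -> caps B=0 W=0
Move 10: W@(2,0) -> caps B=0 W=0
Move 11: B@(0,1) -> caps B=1 W=0

Answer: .B.B.
B...W
W.BWW
B....
....B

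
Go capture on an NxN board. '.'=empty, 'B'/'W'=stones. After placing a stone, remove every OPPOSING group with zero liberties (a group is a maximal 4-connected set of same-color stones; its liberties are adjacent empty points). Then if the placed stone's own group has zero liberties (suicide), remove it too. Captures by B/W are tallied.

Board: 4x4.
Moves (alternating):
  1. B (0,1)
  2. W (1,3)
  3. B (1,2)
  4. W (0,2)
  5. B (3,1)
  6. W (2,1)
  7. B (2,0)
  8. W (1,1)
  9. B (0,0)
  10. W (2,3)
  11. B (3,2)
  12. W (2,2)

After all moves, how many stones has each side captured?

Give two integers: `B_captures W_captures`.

Move 1: B@(0,1) -> caps B=0 W=0
Move 2: W@(1,3) -> caps B=0 W=0
Move 3: B@(1,2) -> caps B=0 W=0
Move 4: W@(0,2) -> caps B=0 W=0
Move 5: B@(3,1) -> caps B=0 W=0
Move 6: W@(2,1) -> caps B=0 W=0
Move 7: B@(2,0) -> caps B=0 W=0
Move 8: W@(1,1) -> caps B=0 W=0
Move 9: B@(0,0) -> caps B=0 W=0
Move 10: W@(2,3) -> caps B=0 W=0
Move 11: B@(3,2) -> caps B=0 W=0
Move 12: W@(2,2) -> caps B=0 W=1

Answer: 0 1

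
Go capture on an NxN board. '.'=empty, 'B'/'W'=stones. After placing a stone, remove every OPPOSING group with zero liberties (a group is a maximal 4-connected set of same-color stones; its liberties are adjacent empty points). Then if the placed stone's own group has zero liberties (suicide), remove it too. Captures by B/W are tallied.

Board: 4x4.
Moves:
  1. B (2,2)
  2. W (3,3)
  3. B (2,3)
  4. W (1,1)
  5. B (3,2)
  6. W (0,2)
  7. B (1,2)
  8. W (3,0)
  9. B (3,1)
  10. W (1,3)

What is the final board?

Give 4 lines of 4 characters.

Answer: ..W.
.WBW
..BB
WBB.

Derivation:
Move 1: B@(2,2) -> caps B=0 W=0
Move 2: W@(3,3) -> caps B=0 W=0
Move 3: B@(2,3) -> caps B=0 W=0
Move 4: W@(1,1) -> caps B=0 W=0
Move 5: B@(3,2) -> caps B=1 W=0
Move 6: W@(0,2) -> caps B=1 W=0
Move 7: B@(1,2) -> caps B=1 W=0
Move 8: W@(3,0) -> caps B=1 W=0
Move 9: B@(3,1) -> caps B=1 W=0
Move 10: W@(1,3) -> caps B=1 W=0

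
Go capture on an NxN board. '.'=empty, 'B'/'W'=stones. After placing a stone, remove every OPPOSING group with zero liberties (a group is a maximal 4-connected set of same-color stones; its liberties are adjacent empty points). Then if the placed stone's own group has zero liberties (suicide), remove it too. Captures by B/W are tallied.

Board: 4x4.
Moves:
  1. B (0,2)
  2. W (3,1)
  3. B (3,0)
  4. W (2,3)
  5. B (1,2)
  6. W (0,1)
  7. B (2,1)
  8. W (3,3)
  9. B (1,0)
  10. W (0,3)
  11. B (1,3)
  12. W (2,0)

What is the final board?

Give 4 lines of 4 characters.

Answer: .WB.
B.BB
WB.W
.W.W

Derivation:
Move 1: B@(0,2) -> caps B=0 W=0
Move 2: W@(3,1) -> caps B=0 W=0
Move 3: B@(3,0) -> caps B=0 W=0
Move 4: W@(2,3) -> caps B=0 W=0
Move 5: B@(1,2) -> caps B=0 W=0
Move 6: W@(0,1) -> caps B=0 W=0
Move 7: B@(2,1) -> caps B=0 W=0
Move 8: W@(3,3) -> caps B=0 W=0
Move 9: B@(1,0) -> caps B=0 W=0
Move 10: W@(0,3) -> caps B=0 W=0
Move 11: B@(1,3) -> caps B=1 W=0
Move 12: W@(2,0) -> caps B=1 W=1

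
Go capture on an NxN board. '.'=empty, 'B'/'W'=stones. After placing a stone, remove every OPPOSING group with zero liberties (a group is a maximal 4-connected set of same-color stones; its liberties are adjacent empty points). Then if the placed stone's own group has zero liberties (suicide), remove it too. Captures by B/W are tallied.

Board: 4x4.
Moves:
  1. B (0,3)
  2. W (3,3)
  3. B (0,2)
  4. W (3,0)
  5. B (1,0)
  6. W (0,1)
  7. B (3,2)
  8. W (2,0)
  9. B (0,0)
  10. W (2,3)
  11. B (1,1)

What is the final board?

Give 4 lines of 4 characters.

Move 1: B@(0,3) -> caps B=0 W=0
Move 2: W@(3,3) -> caps B=0 W=0
Move 3: B@(0,2) -> caps B=0 W=0
Move 4: W@(3,0) -> caps B=0 W=0
Move 5: B@(1,0) -> caps B=0 W=0
Move 6: W@(0,1) -> caps B=0 W=0
Move 7: B@(3,2) -> caps B=0 W=0
Move 8: W@(2,0) -> caps B=0 W=0
Move 9: B@(0,0) -> caps B=0 W=0
Move 10: W@(2,3) -> caps B=0 W=0
Move 11: B@(1,1) -> caps B=1 W=0

Answer: B.BB
BB..
W..W
W.BW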